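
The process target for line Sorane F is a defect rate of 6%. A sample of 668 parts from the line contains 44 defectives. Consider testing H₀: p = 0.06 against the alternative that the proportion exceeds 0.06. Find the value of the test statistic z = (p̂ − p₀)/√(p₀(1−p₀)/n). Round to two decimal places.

p̂ = 44/668 = 0.0659.
SE = √(p₀(1−p₀)/n) = √(0.0564/668) = 0.0092.
z = (0.0659 − 0.06)/0.0092 = 0.0059/0.0092 = 0.64.

z = 0.64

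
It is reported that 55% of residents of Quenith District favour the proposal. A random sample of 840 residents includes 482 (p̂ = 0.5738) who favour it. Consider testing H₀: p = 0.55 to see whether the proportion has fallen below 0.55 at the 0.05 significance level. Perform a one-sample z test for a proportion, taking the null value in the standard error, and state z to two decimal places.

p̂ = 482/840 = 0.57381.
SE = √(p₀(1−p₀)/n) = √(0.2475/840) = 0.01717.
z = (0.57381 − 0.55)/0.01717 = 0.02381/0.01717 = 1.39.
p-value = P(Z < 1.387) ≈ 0.9173. With α = 0.05, fail to reject H₀.

z = 1.39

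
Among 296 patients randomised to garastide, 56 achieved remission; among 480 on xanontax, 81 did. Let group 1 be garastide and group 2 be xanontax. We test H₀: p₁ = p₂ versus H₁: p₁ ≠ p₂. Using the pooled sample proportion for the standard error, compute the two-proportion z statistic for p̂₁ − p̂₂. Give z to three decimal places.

p̂₁ = 56/296 ≈ 0.18919, p̂₂ = 81/480 ≈ 0.16875.
Pooled p̂ = (56+81)/(296+480) = 137/776 = 0.17655.
SE = √(p̂(1−p̂)(1/n₁+1/n₂)) = √(0.17655·0.82345·0.00546171) = √(0.000794011) = 0.02818.
z = (0.18919 − 0.16875)/0.02818 = 0.02044/0.02818 = 0.725.

z = 0.725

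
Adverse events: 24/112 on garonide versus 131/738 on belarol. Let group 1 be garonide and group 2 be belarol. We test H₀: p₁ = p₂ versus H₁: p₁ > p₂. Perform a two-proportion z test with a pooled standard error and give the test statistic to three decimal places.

z = 0.939

p̂₁ = 24/112 = 0.21429, p̂₂ = 131/738 = 0.17751.
Pooled p̂ = (24+131)/(112+738) = 155/850 = 0.18235.
SE = √(0.1491 × 0.0102836) = 0.03916.
z = (0.21429 − 0.17751)/0.03916 = 0.03678/0.03916 = 0.939.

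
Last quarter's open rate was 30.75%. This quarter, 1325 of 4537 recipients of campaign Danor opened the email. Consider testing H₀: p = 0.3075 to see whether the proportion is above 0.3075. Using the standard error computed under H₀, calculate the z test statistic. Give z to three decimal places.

p̂ = 1325/4537 ≈ 0.292043.
Under H₀, SE = √(0.3075·0.6925/4537) = √(4.69349e-05) = 0.006851.
z = (0.292043 − 0.3075)/0.006851 = -0.015457/0.006851 = -2.256.
p-value = P(Z > -2.256) ≈ 0.9880.

z = -2.256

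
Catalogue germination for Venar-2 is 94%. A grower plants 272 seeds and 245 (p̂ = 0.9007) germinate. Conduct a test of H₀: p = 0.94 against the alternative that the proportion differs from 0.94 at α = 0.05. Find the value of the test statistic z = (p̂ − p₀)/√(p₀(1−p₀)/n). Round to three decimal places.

p̂ = 245/272 = 0.900735.
SE = √(p₀(1−p₀)/n) = √(0.0564/272) = 0.014400.
z = (0.900735 − 0.94)/0.014400 = -0.039265/0.014400 = -2.727.
Two-sided p-value ≈ 2·Φ(−2.727) = 0.0064. With α = 0.05, reject H₀.

z = -2.727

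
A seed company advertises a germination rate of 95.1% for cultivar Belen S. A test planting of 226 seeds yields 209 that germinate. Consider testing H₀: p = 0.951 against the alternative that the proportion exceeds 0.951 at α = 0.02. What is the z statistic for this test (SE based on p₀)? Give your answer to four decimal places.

z = -1.8261

p̂ = 209/226 = 0.924779.
Standard error under H₀: √(0.951×0.049/226) = 0.014359.
z = (0.924779 − 0.951)/0.014359 = -0.026221/0.014359 = -1.8261.
p-value = P(Z > -1.826) ≈ 0.9661, so at α = 0.02 we fail to reject H₀.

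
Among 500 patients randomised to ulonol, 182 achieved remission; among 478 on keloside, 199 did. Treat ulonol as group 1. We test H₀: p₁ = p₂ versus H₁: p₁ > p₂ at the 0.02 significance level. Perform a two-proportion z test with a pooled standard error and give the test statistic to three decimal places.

z = -1.677

p̂₁ = 182/500 ≈ 0.36400, p̂₂ = 199/478 ≈ 0.41632.
Pooled p̂ = (182+199)/(500+478) = 381/978 = 0.38957.
SE = √(p̂(1−p̂)(1/n₁+1/n₂)) = √(0.38957·0.61043·0.00409205) = √(0.000973111) = 0.03119.
z = (0.36400 − 0.41632)/0.03119 = -0.05232/0.03119 = -1.677.
p-value = P(Z > -1.677) ≈ 0.9532; since p > α = 0.02, fail to reject H₀.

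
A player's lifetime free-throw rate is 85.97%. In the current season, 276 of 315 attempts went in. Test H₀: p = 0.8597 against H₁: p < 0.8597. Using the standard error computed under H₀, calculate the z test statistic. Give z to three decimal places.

p̂ = 276/315 = 0.87619.
SE = √(p₀(1−p₀)/n) = √(0.12062/315) = 0.01957.
z = (0.87619 − 0.8597)/0.01957 = 0.01649/0.01957 = 0.843.

z = 0.843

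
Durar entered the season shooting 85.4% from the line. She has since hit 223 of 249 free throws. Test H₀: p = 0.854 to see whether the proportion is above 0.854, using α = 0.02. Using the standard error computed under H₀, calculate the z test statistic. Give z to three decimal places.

z = 1.858

p̂ = 223/249 = 0.89558.
Standard error under H₀: √(0.854×0.146/249) = 0.02238.
z = (0.89558 − 0.854)/0.02238 = 0.04158/0.02238 = 1.858.
p-value = P(Z > 1.858) ≈ 0.0316. With α = 0.02, fail to reject H₀.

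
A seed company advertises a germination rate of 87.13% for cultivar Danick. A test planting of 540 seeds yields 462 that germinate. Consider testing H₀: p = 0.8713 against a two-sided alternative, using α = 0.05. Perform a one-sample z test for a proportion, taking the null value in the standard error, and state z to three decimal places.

z = -1.093

p̂ = 462/540 ≈ 0.855556.
Under H₀, SE = √(0.8713·0.1287/540) = √(0.00020766) = 0.014410.
z = (0.855556 − 0.8713)/0.014410 = -0.015744/0.014410 = -1.093.
p-value = 2·P(Z > 1.093) ≈ 0.2746, so at α = 0.05 we fail to reject H₀.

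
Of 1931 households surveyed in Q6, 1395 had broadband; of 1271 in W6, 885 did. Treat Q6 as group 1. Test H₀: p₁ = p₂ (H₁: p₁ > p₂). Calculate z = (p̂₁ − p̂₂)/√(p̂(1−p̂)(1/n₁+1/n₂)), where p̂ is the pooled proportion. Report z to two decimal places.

z = 1.60

p̂₁ = 1395/1931 = 0.72242, p̂₂ = 885/1271 = 0.69630.
Pooled p̂ = (1395+885)/(1931+1271) = 2280/3202 = 0.71205.
SE = √(0.205033 × 0.00130465) = 0.01636.
z = (0.72242 − 0.69630)/0.01636 = 0.02612/0.01636 = 1.60.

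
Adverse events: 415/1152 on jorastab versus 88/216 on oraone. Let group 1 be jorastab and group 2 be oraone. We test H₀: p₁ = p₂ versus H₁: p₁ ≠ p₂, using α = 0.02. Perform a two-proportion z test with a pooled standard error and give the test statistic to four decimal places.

z = -1.3192

p̂₁ = 415/1152 = 0.360243, p̂₂ = 88/216 = 0.407407.
Pooled p̂ = (415+88)/(1152+216) = 503/1368 = 0.367690.
SE = √(0.232494 × 0.00549769) = 0.035752.
z = (0.360243 − 0.407407)/0.035752 = -0.047164/0.035752 = -1.3192.
Two-sided p-value ≈ 2·Φ(−1.319) = 0.1871, so at α = 0.02 we fail to reject H₀.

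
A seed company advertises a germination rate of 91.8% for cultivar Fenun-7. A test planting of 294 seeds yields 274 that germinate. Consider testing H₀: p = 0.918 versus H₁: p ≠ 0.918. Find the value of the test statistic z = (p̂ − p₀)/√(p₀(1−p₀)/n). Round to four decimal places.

z = 0.8732

p̂ = 274/294 = 0.9319728.
Standard error under H₀: √(0.918×0.082/294) = 0.0160013.
z = (0.9319728 − 0.918)/0.0160013 = 0.0139728/0.0160013 = 0.8732.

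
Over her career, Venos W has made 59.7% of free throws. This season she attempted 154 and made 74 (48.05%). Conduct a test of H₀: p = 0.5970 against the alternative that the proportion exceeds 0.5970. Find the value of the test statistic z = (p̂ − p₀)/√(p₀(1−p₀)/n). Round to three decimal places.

z = -2.947

p̂ = 74/154 ≈ 0.48052.
Under H₀, SE = √(0.597·0.403/154) = √(0.00156228) = 0.03953.
z = (0.48052 − 0.597)/0.03953 = -0.11648/0.03953 = -2.947.
p-value = P(Z > -2.947) ≈ 0.9984.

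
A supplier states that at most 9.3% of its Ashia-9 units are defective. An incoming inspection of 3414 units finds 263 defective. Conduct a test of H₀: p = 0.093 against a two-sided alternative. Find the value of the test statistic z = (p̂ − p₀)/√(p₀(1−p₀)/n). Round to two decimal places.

z = -3.21

p̂ = 263/3414 = 0.07704.
SE = √(p₀(1−p₀)/n) = √(0.084351/3414) = 0.00497.
z = (0.07704 − 0.093)/0.00497 = -0.01596/0.00497 = -3.21.
Two-sided p-value ≈ 2·Φ(−3.212) = 0.0013.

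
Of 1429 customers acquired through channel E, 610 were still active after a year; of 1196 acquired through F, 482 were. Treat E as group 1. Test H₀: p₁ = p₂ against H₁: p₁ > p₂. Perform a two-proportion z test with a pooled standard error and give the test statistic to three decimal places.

z = 1.235

p̂₁ = 610/1429 = 0.42687, p̂₂ = 482/1196 = 0.40301.
Pooled p̂ = (610+482)/(1429+1196) = 1092/2625 = 0.41600.
SE = √(0.242944 × 0.00153591) = 0.01932.
z = (0.42687 − 0.40301)/0.01932 = 0.02386/0.01932 = 1.235.
p-value = P(Z > 1.235) ≈ 0.1084.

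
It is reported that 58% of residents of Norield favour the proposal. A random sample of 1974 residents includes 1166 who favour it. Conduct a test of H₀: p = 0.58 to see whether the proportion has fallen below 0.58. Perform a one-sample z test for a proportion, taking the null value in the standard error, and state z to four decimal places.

z = 0.9613

p̂ = 1166/1974 ≈ 0.590679.
Standard error under H₀: √(0.58×0.42/1974) = 0.011109.
z = (0.590679 − 0.58)/0.011109 = 0.010679/0.011109 = 0.9613.
p-value = P(Z < 0.961) ≈ 0.8318.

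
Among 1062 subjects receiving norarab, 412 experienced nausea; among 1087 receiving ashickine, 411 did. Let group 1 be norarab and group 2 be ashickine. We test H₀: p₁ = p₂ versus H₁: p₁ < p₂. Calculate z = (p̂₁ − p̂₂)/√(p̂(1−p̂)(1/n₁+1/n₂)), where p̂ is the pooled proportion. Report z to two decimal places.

z = 0.47

p̂₁ = 412/1062 ≈ 0.3879, p̂₂ = 411/1087 ≈ 0.3781.
Pooled p̂ = (412+411)/(1062+1087) = 823/2149 = 0.3830.
SE = √(0.236304 × 0.00186158) = 0.0210.
z = (0.3879 − 0.3781)/0.0210 = 0.0098/0.0210 = 0.47.
p-value = P(Z < 0.469) ≈ 0.6806.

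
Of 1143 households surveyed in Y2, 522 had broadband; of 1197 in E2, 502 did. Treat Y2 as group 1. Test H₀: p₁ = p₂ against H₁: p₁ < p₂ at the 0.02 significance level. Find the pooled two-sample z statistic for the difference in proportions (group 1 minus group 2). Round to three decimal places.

p̂₁ = 522/1143 = 0.456693, p̂₂ = 502/1197 = 0.419382.
Pooled p̂ = (522+502)/(1143+1197) = 1024/2340 = 0.437607.
SE = √(p̂(1−p̂)(1/n₁+1/n₂)) = √(0.437607·0.562393·0.00171031) = √(0.00042092) = 0.020516.
z = (0.456693 − 0.419382)/0.020516 = 0.037311/0.020516 = 1.819.
p-value = P(Z < 1.819) ≈ 0.9655, so at α = 0.02 we fail to reject H₀.

z = 1.819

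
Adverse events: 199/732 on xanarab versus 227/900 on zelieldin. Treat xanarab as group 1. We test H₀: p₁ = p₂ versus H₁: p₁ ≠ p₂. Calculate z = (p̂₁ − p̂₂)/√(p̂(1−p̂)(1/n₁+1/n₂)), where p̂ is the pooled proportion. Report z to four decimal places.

p̂₁ = 199/732 = 0.271858, p̂₂ = 227/900 = 0.252222.
Pooled p̂ = (199+227)/(732+900) = 426/1632 = 0.261029.
SE = √(0.192893 × 0.00247723) = 0.021860.
z = (0.271858 − 0.252222)/0.021860 = 0.019636/0.021860 = 0.8983.
p-value = 2·P(Z > 0.898) ≈ 0.3690.

z = 0.8983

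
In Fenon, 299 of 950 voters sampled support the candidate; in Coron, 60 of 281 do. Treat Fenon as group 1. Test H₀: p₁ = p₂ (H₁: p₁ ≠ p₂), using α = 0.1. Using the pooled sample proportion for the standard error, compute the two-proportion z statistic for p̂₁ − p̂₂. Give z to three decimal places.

p̂₁ = 299/950 ≈ 0.314737, p̂₂ = 60/281 ≈ 0.213523.
Pooled p̂ = (299+60)/(950+281) = 359/1231 = 0.291633.
SE = √(0.206583 × 0.00461135) = 0.030865.
z = (0.314737 − 0.213523)/0.030865 = 0.101214/0.030865 = 3.279.
p-value = 2·P(Z > 3.279) ≈ 0.0010. With α = 0.1, reject H₀.

z = 3.279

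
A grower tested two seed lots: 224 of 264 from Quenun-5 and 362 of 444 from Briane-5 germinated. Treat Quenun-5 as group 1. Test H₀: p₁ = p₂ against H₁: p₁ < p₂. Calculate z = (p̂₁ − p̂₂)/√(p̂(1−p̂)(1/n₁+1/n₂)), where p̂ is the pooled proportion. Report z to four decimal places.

p̂₁ = 224/264 ≈ 0.848485, p̂₂ = 362/444 ≈ 0.815315.
Pooled p̂ = (224+362)/(264+444) = 586/708 = 0.827684.
SE = √(p̂(1−p̂)(1/n₁+1/n₂)) = √(0.827684·0.172316·0.00604013) = √(0.000861464) = 0.029351.
z = (0.848485 − 0.815315)/0.029351 = 0.033170/0.029351 = 1.1301.

z = 1.1301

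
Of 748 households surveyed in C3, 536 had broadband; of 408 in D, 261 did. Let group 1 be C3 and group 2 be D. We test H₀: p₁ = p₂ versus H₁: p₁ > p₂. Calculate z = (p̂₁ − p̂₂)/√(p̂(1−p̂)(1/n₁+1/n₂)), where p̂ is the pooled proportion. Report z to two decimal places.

p̂₁ = 536/748 = 0.7166, p̂₂ = 261/408 = 0.6397.
Pooled p̂ = (536+261)/(748+408) = 797/1156 = 0.6894.
SE = √(p̂(1−p̂)(1/n₁+1/n₂)) = √(0.6894·0.3106·0.00378788) = √(0.000811023) = 0.0285.
z = (0.7166 − 0.6397)/0.0285 = 0.0769/0.0285 = 2.70.

z = 2.70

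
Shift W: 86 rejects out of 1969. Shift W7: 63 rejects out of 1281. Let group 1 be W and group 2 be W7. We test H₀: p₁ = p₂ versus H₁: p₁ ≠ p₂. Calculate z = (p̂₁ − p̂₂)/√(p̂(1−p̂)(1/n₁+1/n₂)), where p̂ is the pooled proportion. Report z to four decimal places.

p̂₁ = 86/1969 ≈ 0.043677, p̂₂ = 63/1281 ≈ 0.049180.
Pooled p̂ = (86+63)/(1969+1281) = 149/3250 = 0.045846.
SE = √(p̂(1−p̂)(1/n₁+1/n₂)) = √(0.045846·0.954154·0.00128851) = √(5.6365e-05) = 0.007508.
z = (0.043677 − 0.049180)/0.007508 = -0.005503/0.007508 = -0.7330.

z = -0.7330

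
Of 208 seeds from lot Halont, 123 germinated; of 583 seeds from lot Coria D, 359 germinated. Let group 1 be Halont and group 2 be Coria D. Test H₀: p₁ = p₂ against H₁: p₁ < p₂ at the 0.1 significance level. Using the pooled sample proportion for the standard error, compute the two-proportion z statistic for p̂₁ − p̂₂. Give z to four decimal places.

p̂₁ = 123/208 ≈ 0.591346, p̂₂ = 359/583 ≈ 0.615780.
Pooled p̂ = (123+359)/(208+583) = 482/791 = 0.609355.
SE = √(p̂(1−p̂)(1/n₁+1/n₂)) = √(0.609355·0.390645·0.00652296) = √(0.00155273) = 0.039405.
z = (0.591346 − 0.615780)/0.039405 = -0.024434/0.039405 = -0.6201.
p-value = P(Z < -0.620) ≈ 0.2676; since p > α = 0.1, fail to reject H₀.

z = -0.6201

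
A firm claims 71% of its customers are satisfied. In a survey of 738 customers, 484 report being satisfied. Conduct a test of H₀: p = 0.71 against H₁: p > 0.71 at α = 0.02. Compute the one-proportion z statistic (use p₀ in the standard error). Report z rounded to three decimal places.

z = -3.243

p̂ = 484/738 ≈ 0.655827.
Standard error under H₀: √(0.71×0.29/738) = 0.016703.
z = (0.655827 − 0.71)/0.016703 = -0.054173/0.016703 = -3.243.
p-value = P(Z > -3.243) ≈ 0.9994, so at α = 0.02 we fail to reject H₀.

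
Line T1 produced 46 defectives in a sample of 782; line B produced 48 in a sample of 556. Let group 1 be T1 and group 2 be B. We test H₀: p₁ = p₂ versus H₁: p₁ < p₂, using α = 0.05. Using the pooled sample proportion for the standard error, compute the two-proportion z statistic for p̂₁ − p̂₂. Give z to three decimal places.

p̂₁ = 46/782 ≈ 0.05882, p̂₂ = 48/556 ≈ 0.08633.
Pooled p̂ = (46+48)/(782+556) = 94/1338 = 0.07025.
SE = √(p̂(1−p̂)(1/n₁+1/n₂)) = √(0.07025·0.92975·0.00307733) = √(0.000201007) = 0.01418.
z = (0.05882 − 0.08633)/0.01418 = -0.02751/0.01418 = -1.940.
p-value = P(Z < -1.940) ≈ 0.0262, so at α = 0.05 we reject H₀.

z = -1.940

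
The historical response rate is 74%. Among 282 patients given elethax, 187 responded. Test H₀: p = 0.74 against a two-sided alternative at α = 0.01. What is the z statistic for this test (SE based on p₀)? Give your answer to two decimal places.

z = -2.94

p̂ = 187/282 ≈ 0.66312.
SE = √(p₀(1−p₀)/n) = √(0.1924/282) = 0.02612.
z = (0.66312 − 0.74)/0.02612 = -0.07688/0.02612 = -2.94.
p-value = 2·P(Z > 2.943) ≈ 0.0032. With α = 0.01, reject H₀.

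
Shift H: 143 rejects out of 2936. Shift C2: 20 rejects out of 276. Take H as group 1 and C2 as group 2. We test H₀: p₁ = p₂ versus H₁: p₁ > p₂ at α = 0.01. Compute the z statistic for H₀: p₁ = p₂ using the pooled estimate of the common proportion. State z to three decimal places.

p̂₁ = 143/2936 = 0.04871, p̂₂ = 20/276 = 0.07246.
Pooled p̂ = (143+20)/(2936+276) = 163/3212 = 0.05075.
SE = √(p̂(1−p̂)(1/n₁+1/n₂)) = √(0.05075·0.94925·0.00396379) = √(0.000190943) = 0.01382.
z = (0.04871 − 0.07246)/0.01382 = -0.02375/0.01382 = -1.719.
p-value = P(Z > -1.719) ≈ 0.9572; since p > α = 0.01, fail to reject H₀.

z = -1.719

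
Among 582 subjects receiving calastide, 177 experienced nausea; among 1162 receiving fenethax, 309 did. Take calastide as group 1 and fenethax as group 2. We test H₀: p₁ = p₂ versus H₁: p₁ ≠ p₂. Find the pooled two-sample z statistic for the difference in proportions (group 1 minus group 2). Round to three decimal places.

z = 1.678

p̂₁ = 177/582 = 0.30412, p̂₂ = 309/1162 = 0.26592.
Pooled p̂ = (177+309)/(582+1162) = 486/1744 = 0.27867.
SE = √(p̂(1−p̂)(1/n₁+1/n₂)) = √(0.27867·0.72133·0.0025788) = √(0.000518372) = 0.02277.
z = (0.30412 − 0.26592)/0.02277 = 0.03820/0.02277 = 1.678.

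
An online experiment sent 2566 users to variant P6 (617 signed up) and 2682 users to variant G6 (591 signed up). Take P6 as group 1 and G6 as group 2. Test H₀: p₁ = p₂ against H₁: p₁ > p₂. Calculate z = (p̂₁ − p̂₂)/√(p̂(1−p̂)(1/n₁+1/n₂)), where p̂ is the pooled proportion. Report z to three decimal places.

z = 1.729

p̂₁ = 617/2566 = 0.24045, p̂₂ = 591/2682 = 0.22036.
Pooled p̂ = (617+591)/(2566+2682) = 1208/5248 = 0.23018.
SE = √(0.177199 × 0.000762568) = 0.01162.
z = (0.24045 − 0.22036)/0.01162 = 0.02009/0.01162 = 1.729.
p-value = P(Z > 1.729) ≈ 0.0419.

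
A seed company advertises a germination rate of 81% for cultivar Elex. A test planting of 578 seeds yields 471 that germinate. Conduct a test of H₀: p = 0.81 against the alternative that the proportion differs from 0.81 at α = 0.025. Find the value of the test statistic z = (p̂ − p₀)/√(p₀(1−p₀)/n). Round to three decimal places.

p̂ = 471/578 = 0.81488.
Under H₀, SE = √(0.81·0.19/578) = √(0.000266263) = 0.01632.
z = (0.81488 − 0.81)/0.01632 = 0.00488/0.01632 = 0.299.
Two-sided p-value ≈ 2·Φ(−0.299) = 0.7649. With α = 0.025, fail to reject H₀.

z = 0.299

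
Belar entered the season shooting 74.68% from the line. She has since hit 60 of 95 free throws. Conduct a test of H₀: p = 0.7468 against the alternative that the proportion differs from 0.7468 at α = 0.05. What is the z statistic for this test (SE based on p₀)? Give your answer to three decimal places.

z = -2.583

p̂ = 60/95 = 0.63158.
SE = √(p₀(1−p₀)/n) = √(0.18909/95) = 0.04461.
z = (0.63158 − 0.7468)/0.04461 = -0.11522/0.04461 = -2.583.
Two-sided p-value ≈ 2·Φ(−2.583) = 0.0098, so at α = 0.05 we reject H₀.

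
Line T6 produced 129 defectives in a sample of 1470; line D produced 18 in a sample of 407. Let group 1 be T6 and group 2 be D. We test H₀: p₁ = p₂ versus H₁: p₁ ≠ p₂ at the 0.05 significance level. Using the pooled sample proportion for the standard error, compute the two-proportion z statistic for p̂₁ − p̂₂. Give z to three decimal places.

p̂₁ = 129/1470 ≈ 0.0877551, p̂₂ = 18/407 ≈ 0.0442260.
Pooled p̂ = (129+18)/(1470+407) = 147/1877 = 0.0783165.
SE = √(p̂(1−p̂)(1/n₁+1/n₂)) = √(0.0783165·0.9216835·0.00313727) = √(0.000226458) = 0.0150485.
z = (0.0877551 − 0.0442260)/0.0150485 = 0.0435291/0.0150485 = 2.893.
p-value = 2·P(Z > 2.893) ≈ 0.0038. With α = 0.05, reject H₀.

z = 2.893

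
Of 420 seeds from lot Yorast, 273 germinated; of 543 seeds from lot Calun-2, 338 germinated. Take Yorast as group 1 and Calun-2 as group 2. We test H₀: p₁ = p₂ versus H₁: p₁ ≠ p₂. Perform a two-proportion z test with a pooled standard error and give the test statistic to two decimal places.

z = 0.88

p̂₁ = 273/420 = 0.6500, p̂₂ = 338/543 = 0.6225.
Pooled p̂ = (273+338)/(420+543) = 611/963 = 0.6345.
SE = √(p̂(1−p̂)(1/n₁+1/n₂)) = √(0.6345·0.3655·0.00422257) = √(0.000979284) = 0.0313.
z = (0.6500 − 0.6225)/0.0313 = 0.0275/0.0313 = 0.88.
p-value = 2·P(Z > 0.880) ≈ 0.3790.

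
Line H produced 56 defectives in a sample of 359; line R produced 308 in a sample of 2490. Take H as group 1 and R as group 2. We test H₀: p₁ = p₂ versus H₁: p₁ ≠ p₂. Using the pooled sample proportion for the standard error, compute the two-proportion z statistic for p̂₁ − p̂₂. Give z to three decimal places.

p̂₁ = 56/359 = 0.15599, p̂₂ = 308/2490 = 0.12369.
Pooled p̂ = (56+308)/(359+2490) = 364/2849 = 0.12776.
SE = √(0.11144 × 0.00318712) = 0.01885.
z = (0.15599 − 0.12369)/0.01885 = 0.03230/0.01885 = 1.714.
p-value = 2·P(Z > 1.714) ≈ 0.0866.

z = 1.714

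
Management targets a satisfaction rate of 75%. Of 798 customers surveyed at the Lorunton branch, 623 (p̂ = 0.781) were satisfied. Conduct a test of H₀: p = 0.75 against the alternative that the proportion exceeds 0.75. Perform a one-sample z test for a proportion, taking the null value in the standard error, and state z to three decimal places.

z = 2.003

p̂ = 623/798 ≈ 0.78070.
Standard error under H₀: √(0.75×0.25/798) = 0.01533.
z = (0.78070 − 0.75)/0.01533 = 0.03070/0.01533 = 2.003.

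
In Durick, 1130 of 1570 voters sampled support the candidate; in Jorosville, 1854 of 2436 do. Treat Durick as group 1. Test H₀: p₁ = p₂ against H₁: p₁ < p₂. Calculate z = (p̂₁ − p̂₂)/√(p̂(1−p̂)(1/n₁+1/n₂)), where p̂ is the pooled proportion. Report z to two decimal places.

p̂₁ = 1130/1570 = 0.71975, p̂₂ = 1854/2436 = 0.76108.
Pooled p̂ = (1130+1854)/(1570+2436) = 2984/4006 = 0.74488.
SE = √(p̂(1−p̂)(1/n₁+1/n₂)) = √(0.74488·0.25512·0.00104745) = √(0.00019905) = 0.01411.
z = (0.71975 − 0.76108)/0.01411 = -0.04133/0.01411 = -2.93.
p-value = P(Z < -2.930) ≈ 0.0017.

z = -2.93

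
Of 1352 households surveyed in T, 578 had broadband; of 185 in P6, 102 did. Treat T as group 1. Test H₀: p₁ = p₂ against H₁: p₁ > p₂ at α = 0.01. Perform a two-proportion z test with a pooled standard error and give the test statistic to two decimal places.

z = -3.18

p̂₁ = 578/1352 ≈ 0.42751, p̂₂ = 102/185 ≈ 0.55135.
Pooled p̂ = (578+102)/(1352+185) = 680/1537 = 0.44242.
SE = √(0.246685 × 0.00614505) = 0.03893.
z = (0.42751 − 0.55135)/0.03893 = -0.12384/0.03893 = -3.18.
p-value = P(Z > -3.181) ≈ 0.9993. With α = 0.01, fail to reject H₀.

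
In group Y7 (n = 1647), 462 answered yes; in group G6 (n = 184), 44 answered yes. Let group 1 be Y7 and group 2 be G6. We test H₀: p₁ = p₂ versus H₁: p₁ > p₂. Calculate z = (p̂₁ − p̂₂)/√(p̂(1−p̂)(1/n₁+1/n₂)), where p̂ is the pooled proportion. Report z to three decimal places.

z = 1.190

p̂₁ = 462/1647 = 0.28051, p̂₂ = 44/184 = 0.23913.
Pooled p̂ = (462+44)/(1647+184) = 506/1831 = 0.27635.
SE = √(0.199981 × 0.00604195) = 0.03476.
z = (0.28051 − 0.23913)/0.03476 = 0.04138/0.03476 = 1.190.
p-value = P(Z > 1.190) ≈ 0.1169.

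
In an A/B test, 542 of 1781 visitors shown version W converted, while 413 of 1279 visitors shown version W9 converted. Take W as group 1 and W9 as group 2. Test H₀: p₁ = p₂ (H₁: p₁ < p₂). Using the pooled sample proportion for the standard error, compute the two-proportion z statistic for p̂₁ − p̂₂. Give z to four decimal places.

z = -1.0944

p̂₁ = 542/1781 = 0.3043234, p̂₂ = 413/1279 = 0.3229085.
Pooled p̂ = (542+413)/(1781+1279) = 955/3060 = 0.3120915.
SE = √(0.21469 × 0.00134334) = 0.0169824.
z = (0.3043234 − 0.3229085)/0.0169824 = -0.0185851/0.0169824 = -1.0944.
p-value = P(Z < -1.094) ≈ 0.1369.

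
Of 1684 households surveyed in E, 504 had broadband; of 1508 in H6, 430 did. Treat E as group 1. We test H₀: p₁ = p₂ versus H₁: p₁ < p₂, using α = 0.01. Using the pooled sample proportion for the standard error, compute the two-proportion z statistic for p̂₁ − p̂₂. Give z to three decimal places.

p̂₁ = 504/1684 ≈ 0.29929, p̂₂ = 430/1508 ≈ 0.28515.
Pooled p̂ = (504+430)/(1684+1508) = 934/3192 = 0.29261.
SE = √(0.206988 × 0.00125695) = 0.01613.
z = (0.29929 − 0.28515)/0.01613 = 0.01414/0.01613 = 0.877.
p-value = P(Z < 0.877) ≈ 0.8097, so at α = 0.01 we fail to reject H₀.

z = 0.877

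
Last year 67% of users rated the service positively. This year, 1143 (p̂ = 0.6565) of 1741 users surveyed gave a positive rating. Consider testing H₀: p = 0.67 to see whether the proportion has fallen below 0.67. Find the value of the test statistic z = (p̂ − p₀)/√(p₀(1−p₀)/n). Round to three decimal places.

z = -1.196

p̂ = 1143/1741 = 0.65652.
Standard error under H₀: √(0.67×0.33/1741) = 0.01127.
z = (0.65652 − 0.67)/0.01127 = -0.01348/0.01127 = -1.196.
p-value = P(Z < -1.196) ≈ 0.1158.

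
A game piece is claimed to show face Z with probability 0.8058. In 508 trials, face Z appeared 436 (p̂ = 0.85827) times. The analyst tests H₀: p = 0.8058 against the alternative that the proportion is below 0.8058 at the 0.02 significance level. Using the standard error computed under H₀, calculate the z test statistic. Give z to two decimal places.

p̂ = 436/508 ≈ 0.85827.
Standard error under H₀: √(0.8058×0.1942/508) = 0.01755.
z = (0.85827 − 0.8058)/0.01755 = 0.05247/0.01755 = 2.99.
p-value = P(Z < 2.989) ≈ 0.9986. With α = 0.02, fail to reject H₀.

z = 2.99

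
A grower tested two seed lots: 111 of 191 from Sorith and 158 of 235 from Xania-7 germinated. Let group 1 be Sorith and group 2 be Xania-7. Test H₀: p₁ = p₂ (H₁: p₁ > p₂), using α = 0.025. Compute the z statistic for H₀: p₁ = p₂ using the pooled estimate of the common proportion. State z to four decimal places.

p̂₁ = 111/191 ≈ 0.581152, p̂₂ = 158/235 ≈ 0.672340.
Pooled p̂ = (111+158)/(191+235) = 269/426 = 0.631455.
SE = √(0.232719 × 0.00949092) = 0.046997.
z = (0.581152 − 0.672340)/0.046997 = -0.091188/0.046997 = -1.9403.
p-value = P(Z > -1.940) ≈ 0.9738. With α = 0.025, fail to reject H₀.

z = -1.9403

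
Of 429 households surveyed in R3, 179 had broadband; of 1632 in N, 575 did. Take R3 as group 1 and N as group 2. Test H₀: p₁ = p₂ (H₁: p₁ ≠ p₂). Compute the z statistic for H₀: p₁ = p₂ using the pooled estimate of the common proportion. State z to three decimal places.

p̂₁ = 179/429 ≈ 0.417249, p̂₂ = 575/1632 ≈ 0.352328.
Pooled p̂ = (179+575)/(429+1632) = 754/2061 = 0.365842.
SE = √(p̂(1−p̂)(1/n₁+1/n₂)) = √(0.365842·0.634158·0.00294375) = √(0.000682954) = 0.026133.
z = (0.417249 − 0.352328)/0.026133 = 0.064921/0.026133 = 2.484.

z = 2.484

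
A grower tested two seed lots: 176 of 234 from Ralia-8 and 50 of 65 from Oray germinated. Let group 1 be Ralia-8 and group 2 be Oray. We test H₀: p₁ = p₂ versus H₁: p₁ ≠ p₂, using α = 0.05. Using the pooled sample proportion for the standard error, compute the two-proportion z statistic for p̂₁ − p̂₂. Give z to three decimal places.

z = -0.284

p̂₁ = 176/234 ≈ 0.75214, p̂₂ = 50/65 ≈ 0.76923.
Pooled p̂ = (176+50)/(234+65) = 226/299 = 0.75585.
SE = √(p̂(1−p̂)(1/n₁+1/n₂)) = √(0.75585·0.24415·0.0196581) = √(0.0036277) = 0.06023.
z = (0.75214 − 0.76923)/0.06023 = -0.01709/0.06023 = -0.284.
p-value = 2·P(Z > 0.284) ≈ 0.7766, so at α = 0.05 we fail to reject H₀.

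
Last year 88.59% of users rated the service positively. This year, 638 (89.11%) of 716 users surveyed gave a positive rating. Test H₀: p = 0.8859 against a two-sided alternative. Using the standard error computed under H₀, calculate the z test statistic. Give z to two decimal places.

z = 0.43

p̂ = 638/716 = 0.89106.
SE = √(p₀(1−p₀)/n) = √(0.10108/716) = 0.01188.
z = (0.89106 − 0.8859)/0.01188 = 0.00516/0.01188 = 0.43.
Two-sided p-value ≈ 2·Φ(−0.434) = 0.6640.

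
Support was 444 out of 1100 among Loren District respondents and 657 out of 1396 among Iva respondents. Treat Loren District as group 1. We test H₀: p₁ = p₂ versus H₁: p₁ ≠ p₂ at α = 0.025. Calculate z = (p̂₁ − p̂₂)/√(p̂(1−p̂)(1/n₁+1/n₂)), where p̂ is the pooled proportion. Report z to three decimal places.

p̂₁ = 444/1100 ≈ 0.403636, p̂₂ = 657/1396 ≈ 0.470630.
Pooled p̂ = (444+657)/(1100+1396) = 1101/2496 = 0.441106.
SE = √(p̂(1−p̂)(1/n₁+1/n₂)) = √(0.441106·0.558894·0.00162542) = √(0.000400718) = 0.020018.
z = (0.403636 − 0.470630)/0.020018 = -0.066994/0.020018 = -3.347.
Two-sided p-value ≈ 2·Φ(−3.347) = 0.0008; since p < α = 0.025, reject H₀.

z = -3.347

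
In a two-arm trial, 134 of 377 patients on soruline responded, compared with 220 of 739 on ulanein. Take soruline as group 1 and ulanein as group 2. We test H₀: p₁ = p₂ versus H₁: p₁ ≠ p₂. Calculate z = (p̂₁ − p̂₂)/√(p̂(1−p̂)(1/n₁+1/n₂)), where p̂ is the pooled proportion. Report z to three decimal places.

z = 1.960

p̂₁ = 134/377 = 0.355438, p̂₂ = 220/739 = 0.297700.
Pooled p̂ = (134+220)/(377+739) = 354/1116 = 0.317204.
SE = √(0.216586 × 0.0040057) = 0.029455.
z = (0.355438 − 0.297700)/0.029455 = 0.057738/0.029455 = 1.960.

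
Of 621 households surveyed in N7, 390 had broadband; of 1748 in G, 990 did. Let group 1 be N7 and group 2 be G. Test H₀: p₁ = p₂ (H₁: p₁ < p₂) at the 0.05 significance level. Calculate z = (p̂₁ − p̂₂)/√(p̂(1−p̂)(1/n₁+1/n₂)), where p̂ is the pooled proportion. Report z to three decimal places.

p̂₁ = 390/621 ≈ 0.62802, p̂₂ = 990/1748 ≈ 0.56636.
Pooled p̂ = (390+990)/(621+1748) = 1380/2369 = 0.58252.
SE = √(0.24319 × 0.00218239) = 0.02304.
z = (0.62802 − 0.56636)/0.02304 = 0.06166/0.02304 = 2.676.
p-value = P(Z < 2.676) ≈ 0.9963; since p > α = 0.05, fail to reject H₀.

z = 2.676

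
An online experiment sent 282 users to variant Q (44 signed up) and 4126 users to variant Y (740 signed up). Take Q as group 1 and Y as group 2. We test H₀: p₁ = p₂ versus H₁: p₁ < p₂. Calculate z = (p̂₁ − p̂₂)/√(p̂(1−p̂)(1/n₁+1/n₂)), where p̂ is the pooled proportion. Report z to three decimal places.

p̂₁ = 44/282 = 0.15603, p̂₂ = 740/4126 = 0.17935.
Pooled p̂ = (44+740)/(282+4126) = 784/4408 = 0.17786.
SE = √(p̂(1−p̂)(1/n₁+1/n₂)) = √(0.17786·0.82214·0.00378846) = √(0.000553968) = 0.02354.
z = (0.15603 − 0.17935)/0.02354 = -0.02332/0.02354 = -0.991.

z = -0.991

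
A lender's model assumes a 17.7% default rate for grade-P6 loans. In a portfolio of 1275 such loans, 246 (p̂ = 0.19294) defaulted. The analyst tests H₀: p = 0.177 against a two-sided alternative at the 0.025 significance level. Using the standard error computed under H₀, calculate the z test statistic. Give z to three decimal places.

p̂ = 246/1275 = 0.19294.
Standard error under H₀: √(0.177×0.823/1275) = 0.01069.
z = (0.19294 − 0.177)/0.01069 = 0.01594/0.01069 = 1.491.
p-value = 2·P(Z > 1.491) ≈ 0.1359, so at α = 0.025 we fail to reject H₀.

z = 1.491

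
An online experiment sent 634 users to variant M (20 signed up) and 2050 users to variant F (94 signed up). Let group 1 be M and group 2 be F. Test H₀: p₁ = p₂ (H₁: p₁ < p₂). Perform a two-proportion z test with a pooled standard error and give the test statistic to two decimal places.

p̂₁ = 20/634 ≈ 0.03155, p̂₂ = 94/2050 ≈ 0.04585.
Pooled p̂ = (20+94)/(634+2050) = 114/2684 = 0.04247.
SE = √(p̂(1−p̂)(1/n₁+1/n₂)) = √(0.04247·0.95753·0.00206509) = √(8.39871e-05) = 0.00916.
z = (0.03155 − 0.04585)/0.00916 = -0.01430/0.00916 = -1.56.

z = -1.56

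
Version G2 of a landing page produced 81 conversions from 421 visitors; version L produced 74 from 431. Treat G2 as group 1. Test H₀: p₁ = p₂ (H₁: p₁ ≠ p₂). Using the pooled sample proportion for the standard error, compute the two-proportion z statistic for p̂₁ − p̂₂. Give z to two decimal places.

p̂₁ = 81/421 ≈ 0.1924, p̂₂ = 74/431 ≈ 0.1717.
Pooled p̂ = (81+74)/(421+431) = 155/852 = 0.1819.
SE = √(p̂(1−p̂)(1/n₁+1/n₂)) = √(0.1819·0.8181·0.00469548) = √(0.00069882) = 0.0264.
z = (0.1924 − 0.1717)/0.0264 = 0.0207/0.0264 = 0.78.

z = 0.78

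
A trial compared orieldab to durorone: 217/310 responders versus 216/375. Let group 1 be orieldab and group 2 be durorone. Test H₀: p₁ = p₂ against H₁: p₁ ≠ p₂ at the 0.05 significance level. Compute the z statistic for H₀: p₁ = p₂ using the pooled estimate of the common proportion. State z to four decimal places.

z = 3.3498

p̂₁ = 217/310 ≈ 0.700000, p̂₂ = 216/375 ≈ 0.576000.
Pooled p̂ = (217+216)/(310+375) = 433/685 = 0.632117.
SE = √(p̂(1−p̂)(1/n₁+1/n₂)) = √(0.632117·0.367883·0.00589247) = √(0.00137027) = 0.037017.
z = (0.700000 − 0.576000)/0.037017 = 0.124000/0.037017 = 3.3498.
Two-sided p-value ≈ 2·Φ(−3.350) = 0.0008, so at α = 0.05 we reject H₀.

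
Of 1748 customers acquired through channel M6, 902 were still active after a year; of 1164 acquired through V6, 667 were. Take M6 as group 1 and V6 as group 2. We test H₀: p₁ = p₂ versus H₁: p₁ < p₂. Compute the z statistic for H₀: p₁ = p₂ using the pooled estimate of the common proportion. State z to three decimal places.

p̂₁ = 902/1748 = 0.516018, p̂₂ = 667/1164 = 0.573024.
Pooled p̂ = (902+667)/(1748+1164) = 1569/2912 = 0.538805.
SE = √(0.248494 × 0.00143119) = 0.018858.
z = (0.516018 − 0.573024)/0.018858 = -0.057006/0.018858 = -3.023.

z = -3.023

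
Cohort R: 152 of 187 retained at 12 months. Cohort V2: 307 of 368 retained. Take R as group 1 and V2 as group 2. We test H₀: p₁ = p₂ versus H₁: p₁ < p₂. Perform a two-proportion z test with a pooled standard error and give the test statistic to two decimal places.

p̂₁ = 152/187 ≈ 0.8128, p̂₂ = 307/368 ≈ 0.8342.
Pooled p̂ = (152+307)/(187+368) = 459/555 = 0.8270.
SE = √(0.143053 × 0.00806498) = 0.0340.
z = (0.8128 − 0.8342)/0.0340 = -0.0214/0.0340 = -0.63.

z = -0.63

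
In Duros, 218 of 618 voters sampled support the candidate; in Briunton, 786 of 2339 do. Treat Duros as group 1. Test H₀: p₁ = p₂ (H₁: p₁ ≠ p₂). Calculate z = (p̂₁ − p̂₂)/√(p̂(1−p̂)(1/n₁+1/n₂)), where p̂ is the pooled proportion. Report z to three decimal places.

z = 0.780

p̂₁ = 218/618 = 0.35275, p̂₂ = 786/2339 = 0.33604.
Pooled p̂ = (218+786)/(618+2339) = 1004/2957 = 0.33953.
SE = √(p̂(1−p̂)(1/n₁+1/n₂)) = √(0.33953·0.66047·0.00204566) = √(0.000458739) = 0.02142.
z = (0.35275 − 0.33604)/0.02142 = 0.01671/0.02142 = 0.780.
p-value = 2·P(Z > 0.780) ≈ 0.4353.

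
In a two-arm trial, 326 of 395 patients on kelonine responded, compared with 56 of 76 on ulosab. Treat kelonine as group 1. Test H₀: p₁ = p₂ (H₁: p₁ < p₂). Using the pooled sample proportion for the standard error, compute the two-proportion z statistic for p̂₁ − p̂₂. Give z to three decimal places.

z = 1.804

p̂₁ = 326/395 = 0.82532, p̂₂ = 56/76 = 0.73684.
Pooled p̂ = (326+56)/(395+76) = 382/471 = 0.81104.
SE = √(0.153254 × 0.0156895) = 0.04904.
z = (0.82532 − 0.73684)/0.04904 = 0.08848/0.04904 = 1.804.
p-value = P(Z < 1.804) ≈ 0.9644.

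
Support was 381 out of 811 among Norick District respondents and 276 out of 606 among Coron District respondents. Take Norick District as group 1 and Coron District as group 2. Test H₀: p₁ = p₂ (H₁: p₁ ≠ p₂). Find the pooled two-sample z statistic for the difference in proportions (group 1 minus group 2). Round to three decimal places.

z = 0.536

p̂₁ = 381/811 ≈ 0.469790, p̂₂ = 276/606 ≈ 0.455446.
Pooled p̂ = (381+276)/(811+606) = 657/1417 = 0.463656.
SE = √(0.248679 × 0.00288321) = 0.026777.
z = (0.469790 − 0.455446)/0.026777 = 0.014344/0.026777 = 0.536.
Two-sided p-value ≈ 2·Φ(−0.536) = 0.5922.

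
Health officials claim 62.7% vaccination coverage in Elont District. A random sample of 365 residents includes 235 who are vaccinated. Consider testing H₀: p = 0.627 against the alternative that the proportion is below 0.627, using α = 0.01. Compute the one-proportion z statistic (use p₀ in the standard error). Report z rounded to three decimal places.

z = 0.665

p̂ = 235/365 = 0.64384.
Under H₀, SE = √(0.627·0.373/365) = √(0.000640742) = 0.02531.
z = (0.64384 − 0.627)/0.02531 = 0.01684/0.02531 = 0.665.
p-value = P(Z < 0.665) ≈ 0.7470, so at α = 0.01 we fail to reject H₀.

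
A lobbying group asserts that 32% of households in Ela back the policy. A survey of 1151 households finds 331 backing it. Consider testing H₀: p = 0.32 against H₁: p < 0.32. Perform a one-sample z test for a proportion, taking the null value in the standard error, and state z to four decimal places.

z = -2.3582

p̂ = 331/1151 ≈ 0.2875760.
SE = √(p₀(1−p₀)/n) = √(0.2176/1151) = 0.0137497.
z = (0.2875760 − 0.32)/0.0137497 = -0.0324240/0.0137497 = -2.3582.
p-value = P(Z < -2.358) ≈ 0.0092.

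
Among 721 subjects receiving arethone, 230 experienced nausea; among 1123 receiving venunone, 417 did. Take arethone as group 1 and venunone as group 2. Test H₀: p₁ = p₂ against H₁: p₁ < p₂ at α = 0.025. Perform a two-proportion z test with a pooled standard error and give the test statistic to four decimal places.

z = -2.2975

p̂₁ = 230/721 ≈ 0.319001, p̂₂ = 417/1123 ≈ 0.371327.
Pooled p̂ = (230+417)/(721+1123) = 647/1844 = 0.350868.
SE = √(0.22776 × 0.00227743) = 0.022775.
z = (0.319001 − 0.371327)/0.022775 = -0.052326/0.022775 = -2.2975.
p-value = P(Z < -2.297) ≈ 0.0108; since p < α = 0.025, reject H₀.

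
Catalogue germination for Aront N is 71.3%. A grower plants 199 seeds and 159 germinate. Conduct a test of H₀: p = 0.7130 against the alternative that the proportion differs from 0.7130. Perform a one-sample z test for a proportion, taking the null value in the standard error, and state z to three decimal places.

z = 2.682

p̂ = 159/199 ≈ 0.798995.
SE = √(p₀(1−p₀)/n) = √(0.20463/199) = 0.032067.
z = (0.798995 − 0.713)/0.032067 = 0.085995/0.032067 = 2.682.
p-value = 2·P(Z > 2.682) ≈ 0.0073.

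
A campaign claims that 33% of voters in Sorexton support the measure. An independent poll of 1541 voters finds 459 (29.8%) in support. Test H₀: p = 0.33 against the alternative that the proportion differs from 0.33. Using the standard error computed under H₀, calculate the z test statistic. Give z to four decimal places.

p̂ = 459/1541 = 0.297859.
Standard error under H₀: √(0.33×0.67/1541) = 0.011978.
z = (0.297859 − 0.33)/0.011978 = -0.032141/0.011978 = -2.6833.

z = -2.6833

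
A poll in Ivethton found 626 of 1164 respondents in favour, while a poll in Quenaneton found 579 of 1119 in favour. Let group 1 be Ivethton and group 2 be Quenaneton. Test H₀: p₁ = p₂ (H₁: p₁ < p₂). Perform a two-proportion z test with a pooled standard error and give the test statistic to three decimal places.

p̂₁ = 626/1164 ≈ 0.53780, p̂₂ = 579/1119 ≈ 0.51743.
Pooled p̂ = (626+579)/(1164+1119) = 1205/2283 = 0.52781.
SE = √(p̂(1−p̂)(1/n₁+1/n₂)) = √(0.52781·0.47219·0.00175276) = √(0.000436834) = 0.02090.
z = (0.53780 − 0.51743)/0.02090 = 0.02037/0.02090 = 0.975.

z = 0.975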